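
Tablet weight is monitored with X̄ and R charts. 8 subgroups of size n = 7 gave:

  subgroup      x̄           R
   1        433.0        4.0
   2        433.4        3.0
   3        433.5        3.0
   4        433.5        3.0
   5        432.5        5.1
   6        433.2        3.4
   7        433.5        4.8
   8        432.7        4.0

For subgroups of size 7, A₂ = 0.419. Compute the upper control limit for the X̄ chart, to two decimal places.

X̄̄ = (433.0 + 433.4 + 433.5 + 433.5 + 432.5 + 433.2 + 433.5 + 432.7) / 8 = 3465.3000 / 8 = 433.1625
R̄ = (4.0 + 3.0 + 3.0 + 3.0 + 5.1 + 3.4 + 4.8 + 4.0) / 8 = 30.3000 / 8 = 3.7875
UCL = X̄̄ + A₂·R̄ = 433.1625 + 0.419 × 3.7875 = 434.7495

434.75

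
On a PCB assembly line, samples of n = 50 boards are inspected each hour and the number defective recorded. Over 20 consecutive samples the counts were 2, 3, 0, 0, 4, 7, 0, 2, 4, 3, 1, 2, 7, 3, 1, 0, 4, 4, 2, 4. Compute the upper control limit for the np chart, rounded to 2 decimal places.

p̄ = Σdᵢ / (k·n) = 53 / (20 × 50) = 0.05300
UCL = np̄ + 3·√(np̄(1−p̄)) = 2.6500 + 3 × √(2.6500×0.94700) = 2.6500 + 3 × 1.5842 = 7.4025

7.40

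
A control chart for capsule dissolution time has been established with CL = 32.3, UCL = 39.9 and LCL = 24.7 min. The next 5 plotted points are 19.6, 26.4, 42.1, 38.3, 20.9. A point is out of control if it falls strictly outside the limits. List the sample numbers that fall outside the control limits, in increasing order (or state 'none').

1, 3, 5

Compare each point to [24.7, 39.9]: sample 1 = 19.6 < LCL; sample 3 = 42.1 > UCL; sample 5 = 20.9 < LCL.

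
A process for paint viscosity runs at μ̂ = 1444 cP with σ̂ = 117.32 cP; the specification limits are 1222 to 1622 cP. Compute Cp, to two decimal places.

0.57

Cp = (USL − LSL) / (6σ̂) = (1622 − 1222) / (6 × 117.32) = 400.0000 / 703.9200 = 0.5682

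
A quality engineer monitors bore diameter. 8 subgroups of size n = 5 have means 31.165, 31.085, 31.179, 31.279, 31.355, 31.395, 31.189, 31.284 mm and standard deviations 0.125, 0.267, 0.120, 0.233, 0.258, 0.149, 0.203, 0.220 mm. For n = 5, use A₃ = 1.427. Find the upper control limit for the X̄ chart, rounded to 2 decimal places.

31.52

X̄̄ = (31.165 + 31.085 + 31.179 + 31.279 + 31.355 + 31.395 + 31.189 + 31.284) / 8 = 31.2414
s̄ = (0.125 + 0.267 + 0.120 + 0.233 + 0.258 + 0.149 + 0.203 + 0.220) / 8 = 0.1969
UCL = X̄̄ + A₃·s̄ = 31.2414 + 1.427 × 0.1969 = 31.5223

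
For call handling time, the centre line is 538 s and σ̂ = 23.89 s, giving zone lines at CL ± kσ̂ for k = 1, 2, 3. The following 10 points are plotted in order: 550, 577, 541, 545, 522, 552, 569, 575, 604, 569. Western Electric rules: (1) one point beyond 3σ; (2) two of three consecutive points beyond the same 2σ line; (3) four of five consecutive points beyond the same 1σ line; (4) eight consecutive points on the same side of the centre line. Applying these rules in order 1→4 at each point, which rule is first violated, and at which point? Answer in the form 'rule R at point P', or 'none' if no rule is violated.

Zone of each point (C = within 1σ̂, B = 1σ̂–2σ̂, A = 2σ̂–3σ̂, * = beyond 3σ̂; sign = side of CL): 1:+C, 2:+B, 3:+C, 4:+C, 5:-C, 6:+C, 7:+B, 8:+B, 9:+A, 10:+B
Rule 3 (four of five consecutive points beyond the same 1σ limit) is satisfied at point 10.

rule 3 at point 10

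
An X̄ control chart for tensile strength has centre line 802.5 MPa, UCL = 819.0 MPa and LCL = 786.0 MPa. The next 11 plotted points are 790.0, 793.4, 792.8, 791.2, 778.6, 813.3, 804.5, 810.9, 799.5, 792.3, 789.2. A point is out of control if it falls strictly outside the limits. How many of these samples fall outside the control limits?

1

Compare each point to [786.0, 819.0]: sample 5 = 778.6 < LCL.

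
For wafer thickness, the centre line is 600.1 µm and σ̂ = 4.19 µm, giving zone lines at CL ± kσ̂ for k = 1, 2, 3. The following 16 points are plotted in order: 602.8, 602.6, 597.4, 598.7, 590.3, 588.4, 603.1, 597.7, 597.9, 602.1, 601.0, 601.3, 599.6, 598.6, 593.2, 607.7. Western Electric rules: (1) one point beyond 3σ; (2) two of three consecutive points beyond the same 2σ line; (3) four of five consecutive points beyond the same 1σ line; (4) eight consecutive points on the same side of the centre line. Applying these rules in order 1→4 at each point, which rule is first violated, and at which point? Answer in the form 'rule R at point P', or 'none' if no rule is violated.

Zone of each point (C = within 1σ̂, B = 1σ̂–2σ̂, A = 2σ̂–3σ̂, * = beyond 3σ̂; sign = side of CL): 1:+C, 2:+C, 3:-C, 4:-C, 5:-A, 6:-A, 7:+C, 8:-C, 9:-C, 10:+C, 11:+C, 12:+C, 13:-C, 14:-C, 15:-B, 16:+B
Rule 2 (two of three consecutive points beyond the same 2σ limit) is satisfied at point 6.

rule 2 at point 6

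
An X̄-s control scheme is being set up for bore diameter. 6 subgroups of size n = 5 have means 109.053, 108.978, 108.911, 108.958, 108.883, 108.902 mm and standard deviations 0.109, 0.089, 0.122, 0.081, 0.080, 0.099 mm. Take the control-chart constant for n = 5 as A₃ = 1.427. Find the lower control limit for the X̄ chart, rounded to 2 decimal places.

X̄̄ = (109.053 + 108.978 + 108.911 + 108.958 + 108.883 + 108.902) / 6 = 108.9475
s̄ = (0.109 + 0.089 + 0.122 + 0.081 + 0.080 + 0.099) / 6 = 0.0967
LCL = X̄̄ − A₃·s̄ = 108.9475 − 1.427 × 0.0967 = 108.8096

108.81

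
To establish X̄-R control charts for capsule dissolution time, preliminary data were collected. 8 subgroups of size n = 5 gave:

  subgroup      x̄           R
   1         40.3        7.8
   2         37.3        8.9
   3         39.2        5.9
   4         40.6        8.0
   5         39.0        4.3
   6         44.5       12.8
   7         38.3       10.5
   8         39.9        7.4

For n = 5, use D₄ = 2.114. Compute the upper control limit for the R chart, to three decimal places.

R̄ = (7.8 + 8.9 + 5.9 + 8.0 + 4.3 + 12.8 + 10.5 + 7.4) / 8 = 65.6000 / 8 = 8.2000
UCL_R = D₄·R̄ = 2.114 × 8.2000 = 17.3348

17.335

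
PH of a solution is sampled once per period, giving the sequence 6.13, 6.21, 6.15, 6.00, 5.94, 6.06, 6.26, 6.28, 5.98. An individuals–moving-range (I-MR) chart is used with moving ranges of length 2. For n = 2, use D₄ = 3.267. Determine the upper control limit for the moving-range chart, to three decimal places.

0.404

Moving ranges: 0.08, 0.06, 0.15, 0.06, 0.12, 0.20, 0.02, 0.30; M̄R̄ = 0.9900 / 8 = 0.1237
UCL_MR = D₄·M̄R̄ = 3.267 × 0.1237 = 0.4043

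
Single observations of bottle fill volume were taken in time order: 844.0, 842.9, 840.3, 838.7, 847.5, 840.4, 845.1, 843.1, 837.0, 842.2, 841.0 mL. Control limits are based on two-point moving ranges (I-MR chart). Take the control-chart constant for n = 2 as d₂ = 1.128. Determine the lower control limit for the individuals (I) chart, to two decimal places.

831.27

X̄ = (844.0 + 842.9 + 840.3 + 838.7 + 847.5 + 840.4 + 845.1 + 843.1 + 837.0 + 842.2 + 841.0) / 11 = 842.0182
Moving ranges: 1.1, 2.6, 1.6, 8.8, 7.1, 4.7, 2.0, 6.1, 5.2, 1.2; M̄R̄ = 40.4000 / 10 = 4.0400
LCL = X̄ − 3·M̄R̄/d₂ = 842.0182 − 3 × 4.0400 / 1.128 = 831.2735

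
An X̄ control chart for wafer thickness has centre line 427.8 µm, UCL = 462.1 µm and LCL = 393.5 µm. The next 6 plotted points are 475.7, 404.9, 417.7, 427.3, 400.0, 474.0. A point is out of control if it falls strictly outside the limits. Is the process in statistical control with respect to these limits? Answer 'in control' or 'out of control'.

Compare each point to [393.5, 462.1]: sample 1 = 475.7 > UCL; sample 6 = 474.0 > UCL.

out of control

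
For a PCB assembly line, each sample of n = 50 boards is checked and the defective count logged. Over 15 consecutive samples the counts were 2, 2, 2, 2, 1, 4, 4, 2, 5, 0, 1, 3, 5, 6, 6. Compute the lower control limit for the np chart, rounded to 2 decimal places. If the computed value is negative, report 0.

0.00

p̄ = Σdᵢ / (k·n) = 45 / (15 × 50) = 0.06000
LCL = np̄ − 3·√(np̄(1−p̄)) = 3.0000 − 3 × 1.6793 = -2.0379 → 0 (negative, so LCL = 0)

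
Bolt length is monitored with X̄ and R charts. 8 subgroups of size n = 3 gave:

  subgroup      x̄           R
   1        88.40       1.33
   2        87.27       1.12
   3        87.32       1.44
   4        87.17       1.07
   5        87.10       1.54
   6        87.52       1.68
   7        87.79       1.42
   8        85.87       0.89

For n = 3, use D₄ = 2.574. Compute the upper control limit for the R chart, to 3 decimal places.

3.375

R̄ = (1.33 + 1.12 + 1.44 + 1.07 + 1.54 + 1.68 + 1.42 + 0.89) / 8 = 10.4900 / 8 = 1.3113
UCL_R = D₄·R̄ = 2.574 × 1.3113 = 3.3752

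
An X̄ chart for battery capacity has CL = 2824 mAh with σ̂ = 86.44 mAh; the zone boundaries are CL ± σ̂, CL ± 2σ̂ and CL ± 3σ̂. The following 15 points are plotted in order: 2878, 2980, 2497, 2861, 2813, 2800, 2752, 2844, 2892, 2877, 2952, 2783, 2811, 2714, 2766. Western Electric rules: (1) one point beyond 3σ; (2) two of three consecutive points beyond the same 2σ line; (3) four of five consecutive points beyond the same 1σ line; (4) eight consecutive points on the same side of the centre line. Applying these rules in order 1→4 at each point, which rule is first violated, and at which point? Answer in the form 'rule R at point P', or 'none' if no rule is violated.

rule 1 at point 3

Zone of each point (C = within 1σ̂, B = 1σ̂–2σ̂, A = 2σ̂–3σ̂, * = beyond 3σ̂; sign = side of CL): 1:+C, 2:+B, 3:-*, 4:+C, 5:-C, 6:-C, 7:-C, 8:+C, 9:+C, 10:+C, 11:+B, 12:-C, 13:-C, 14:-B, 15:-C
Rule 1 (one point beyond the 3σ limits) is satisfied at point 3.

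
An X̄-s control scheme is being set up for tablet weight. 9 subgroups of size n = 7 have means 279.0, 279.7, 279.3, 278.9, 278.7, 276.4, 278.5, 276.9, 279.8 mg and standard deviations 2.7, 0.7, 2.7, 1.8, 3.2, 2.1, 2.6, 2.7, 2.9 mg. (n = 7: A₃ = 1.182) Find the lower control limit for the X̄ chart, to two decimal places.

X̄̄ = (279.0 + 279.7 + 279.3 + 278.9 + 278.7 + 276.4 + 278.5 + 276.9 + 279.8) / 9 = 278.5778
s̄ = (2.7 + 0.7 + 2.7 + 1.8 + 3.2 + 2.1 + 2.6 + 2.7 + 2.9) / 9 = 2.3778
LCL = X̄̄ − A₃·s̄ = 278.5778 − 1.182 × 2.3778 = 275.7672

275.77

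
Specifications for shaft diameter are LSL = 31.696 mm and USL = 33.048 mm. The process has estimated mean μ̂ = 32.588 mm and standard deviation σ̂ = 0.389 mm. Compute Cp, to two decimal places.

0.58

Cp = (USL − LSL) / (6σ̂) = (33.048 − 31.696) / (6 × 0.389) = 1.3520 / 2.3340 = 0.5793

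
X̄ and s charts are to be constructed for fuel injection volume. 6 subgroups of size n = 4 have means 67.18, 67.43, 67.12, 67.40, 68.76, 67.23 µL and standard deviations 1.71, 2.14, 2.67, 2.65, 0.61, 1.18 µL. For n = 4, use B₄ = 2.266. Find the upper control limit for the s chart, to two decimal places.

s̄ = (1.71 + 2.14 + 2.67 + 2.65 + 0.61 + 1.18) / 6 = 1.8267
UCL_s = B₄·s̄ = 2.266 × 1.8267 = 4.1392

4.14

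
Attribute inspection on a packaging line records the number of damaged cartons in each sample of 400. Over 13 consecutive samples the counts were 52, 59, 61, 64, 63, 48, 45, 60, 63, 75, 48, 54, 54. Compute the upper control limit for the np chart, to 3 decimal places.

p̄ = Σdᵢ / (k·n) = 746 / (13 × 400) = 0.14346
UCL = np̄ + 3·√(np̄(1−p̄)) = 57.3846 + 3 × √(57.3846×0.85654) = 57.3846 + 3 × 7.0109 = 78.4172

78.417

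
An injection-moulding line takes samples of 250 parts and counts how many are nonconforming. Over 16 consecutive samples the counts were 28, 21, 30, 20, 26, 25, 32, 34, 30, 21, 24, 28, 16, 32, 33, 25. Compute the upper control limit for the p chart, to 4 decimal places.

0.1647

p̄ = Σdᵢ / (k·n) = 425 / (16 × 250) = 0.10625
UCL = p̄ + 3·√(p̄(1−p̄)/n) = 0.10625 + 3 × √(0.10625×0.89375/250) = 0.10625 + 3 × 0.01949 = 0.16472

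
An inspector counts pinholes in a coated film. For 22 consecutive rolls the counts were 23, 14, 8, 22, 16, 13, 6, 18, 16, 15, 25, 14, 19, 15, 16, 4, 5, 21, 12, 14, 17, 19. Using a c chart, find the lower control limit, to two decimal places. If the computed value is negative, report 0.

3.44

c̄ = (23 + 14 + 8 + 22 + 16 + 13 + 6 + 18 + 16 + 15 + 25 + 14 + 19 + 15 + 16 + 4 + 5 + 21 + 12 + 14 + 17 + 19) / 22 = 332 / 22 = 15.0909
LCL = c̄ − 3√c̄ = 15.0909 − 3 × 3.8847 = 3.4368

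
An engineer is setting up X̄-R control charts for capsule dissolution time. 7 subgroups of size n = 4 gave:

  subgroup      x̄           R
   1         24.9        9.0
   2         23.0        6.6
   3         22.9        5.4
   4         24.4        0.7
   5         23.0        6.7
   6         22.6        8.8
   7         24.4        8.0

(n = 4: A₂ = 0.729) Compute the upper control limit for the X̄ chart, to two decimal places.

X̄̄ = (24.9 + 23.0 + 22.9 + 24.4 + 23.0 + 22.6 + 24.4) / 7 = 165.2000 / 7 = 23.6000
R̄ = (9.0 + 6.6 + 5.4 + 0.7 + 6.7 + 8.8 + 8.0) / 7 = 45.2000 / 7 = 6.4571
UCL = X̄̄ + A₂·R̄ = 23.6000 + 0.729 × 6.4571 = 28.3073

28.31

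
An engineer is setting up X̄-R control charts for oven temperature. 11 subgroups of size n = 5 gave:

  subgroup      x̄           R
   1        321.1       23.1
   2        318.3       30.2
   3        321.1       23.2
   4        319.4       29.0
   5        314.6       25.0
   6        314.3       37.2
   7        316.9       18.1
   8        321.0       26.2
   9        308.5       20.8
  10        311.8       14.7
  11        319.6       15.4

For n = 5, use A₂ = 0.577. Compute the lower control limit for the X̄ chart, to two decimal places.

303.17

X̄̄ = (321.1 + 318.3 + 321.1 + 319.4 + 314.6 + 314.3 + 316.9 + 321.0 + 308.5 + 311.8 + 319.6) / 11 = 3486.6000 / 11 = 316.9636
R̄ = (23.1 + 30.2 + 23.2 + 29.0 + 25.0 + 37.2 + 18.1 + 26.2 + 20.8 + 14.7 + 15.4) / 11 = 262.9000 / 11 = 23.9000
LCL = X̄̄ − A₂·R̄ = 316.9636 − 0.577 × 23.9000 = 303.1733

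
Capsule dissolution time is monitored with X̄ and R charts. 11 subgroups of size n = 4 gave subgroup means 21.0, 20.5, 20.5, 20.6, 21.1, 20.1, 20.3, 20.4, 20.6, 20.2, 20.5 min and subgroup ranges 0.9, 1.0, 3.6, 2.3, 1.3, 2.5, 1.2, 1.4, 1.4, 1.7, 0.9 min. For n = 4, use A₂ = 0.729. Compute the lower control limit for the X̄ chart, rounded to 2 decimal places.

19.32

X̄̄ = (21.0 + 20.5 + 20.5 + 20.6 + 21.1 + 20.1 + 20.3 + 20.4 + 20.6 + 20.2 + 20.5) / 11 = 225.8000 / 11 = 20.5273
R̄ = (0.9 + 1.0 + 3.6 + 2.3 + 1.3 + 2.5 + 1.2 + 1.4 + 1.4 + 1.7 + 0.9) / 11 = 18.2000 / 11 = 1.6545
LCL = X̄̄ − A₂·R̄ = 20.5273 − 0.729 × 1.6545 = 19.3211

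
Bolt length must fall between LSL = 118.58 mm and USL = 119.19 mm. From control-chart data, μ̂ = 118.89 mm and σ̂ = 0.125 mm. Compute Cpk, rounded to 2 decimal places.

0.80

Cpu = (USL − μ̂) / (3σ̂) = (119.19 − 118.89) / (3 × 0.125) = 0.8000; Cpl = (μ̂ − LSL) / (3σ̂) = (118.89 − 118.58) / (3 × 0.125) = 0.8267; Cpk = min(Cpu, Cpl) = 0.8000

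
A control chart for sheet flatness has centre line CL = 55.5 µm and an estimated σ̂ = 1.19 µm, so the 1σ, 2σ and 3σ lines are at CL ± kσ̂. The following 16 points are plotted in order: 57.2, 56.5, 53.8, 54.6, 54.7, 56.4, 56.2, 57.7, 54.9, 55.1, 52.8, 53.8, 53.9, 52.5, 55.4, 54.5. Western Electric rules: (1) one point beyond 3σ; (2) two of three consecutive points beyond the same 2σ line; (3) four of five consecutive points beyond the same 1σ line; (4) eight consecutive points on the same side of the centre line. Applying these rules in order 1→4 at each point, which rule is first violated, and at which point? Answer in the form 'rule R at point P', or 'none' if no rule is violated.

rule 3 at point 14

Zone of each point (C = within 1σ̂, B = 1σ̂–2σ̂, A = 2σ̂–3σ̂, * = beyond 3σ̂; sign = side of CL): 1:+B, 2:+C, 3:-B, 4:-C, 5:-C, 6:+C, 7:+C, 8:+B, 9:-C, 10:-C, 11:-A, 12:-B, 13:-B, 14:-A, 15:-C, 16:-C
Rule 3 (four of five consecutive points beyond the same 1σ limit) is satisfied at point 14.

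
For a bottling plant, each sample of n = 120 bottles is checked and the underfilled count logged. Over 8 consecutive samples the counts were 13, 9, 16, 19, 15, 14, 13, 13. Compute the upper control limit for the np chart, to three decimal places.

24.550

p̄ = Σdᵢ / (k·n) = 112 / (8 × 120) = 0.11667
UCL = np̄ + 3·√(np̄(1−p̄)) = 14.0000 + 3 × √(14.0000×0.88333) = 14.0000 + 3 × 3.5166 = 24.5499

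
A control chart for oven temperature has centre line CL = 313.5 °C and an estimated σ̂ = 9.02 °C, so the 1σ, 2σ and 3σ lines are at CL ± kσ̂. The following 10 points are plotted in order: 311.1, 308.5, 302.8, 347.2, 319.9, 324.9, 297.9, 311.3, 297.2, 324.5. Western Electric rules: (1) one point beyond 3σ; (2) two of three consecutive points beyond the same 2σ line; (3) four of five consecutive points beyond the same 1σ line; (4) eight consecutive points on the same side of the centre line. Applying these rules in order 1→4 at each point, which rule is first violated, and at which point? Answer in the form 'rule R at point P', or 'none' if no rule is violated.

Zone of each point (C = within 1σ̂, B = 1σ̂–2σ̂, A = 2σ̂–3σ̂, * = beyond 3σ̂; sign = side of CL): 1:-C, 2:-C, 3:-B, 4:+*, 5:+C, 6:+B, 7:-B, 8:-C, 9:-B, 10:+B
Rule 1 (one point beyond the 3σ limits) is satisfied at point 4.

rule 1 at point 4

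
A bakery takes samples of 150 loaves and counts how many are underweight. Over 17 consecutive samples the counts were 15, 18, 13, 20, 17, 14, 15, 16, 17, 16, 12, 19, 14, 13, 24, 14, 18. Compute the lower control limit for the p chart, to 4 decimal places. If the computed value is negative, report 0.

0.0319

p̄ = Σdᵢ / (k·n) = 275 / (17 × 150) = 0.10784
LCL = p̄ − 3·√(p̄(1−p̄)/n) = 0.10784 − 3 × 0.02533 = 0.03186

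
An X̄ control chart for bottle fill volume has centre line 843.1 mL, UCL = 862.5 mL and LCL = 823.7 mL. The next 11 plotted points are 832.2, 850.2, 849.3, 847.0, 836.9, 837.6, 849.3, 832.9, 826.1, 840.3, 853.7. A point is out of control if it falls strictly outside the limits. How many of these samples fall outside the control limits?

All 11 points lie within [823.7, 862.5].

0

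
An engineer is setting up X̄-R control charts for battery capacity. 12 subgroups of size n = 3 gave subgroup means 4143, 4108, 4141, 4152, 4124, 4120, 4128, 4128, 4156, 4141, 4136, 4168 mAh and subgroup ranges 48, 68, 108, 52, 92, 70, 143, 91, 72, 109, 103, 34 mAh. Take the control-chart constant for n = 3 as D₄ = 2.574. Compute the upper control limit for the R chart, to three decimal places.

212.355

R̄ = (48 + 68 + 108 + 52 + 92 + 70 + 143 + 91 + 72 + 109 + 103 + 34) / 12 = 990.0000 / 12 = 82.5000
UCL_R = D₄·R̄ = 2.574 × 82.5000 = 212.3550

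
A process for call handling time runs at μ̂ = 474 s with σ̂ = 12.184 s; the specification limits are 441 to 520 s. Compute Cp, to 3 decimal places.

1.081

Cp = (USL − LSL) / (6σ̂) = (520 − 441) / (6 × 12.184) = 79.0000 / 73.1040 = 1.0807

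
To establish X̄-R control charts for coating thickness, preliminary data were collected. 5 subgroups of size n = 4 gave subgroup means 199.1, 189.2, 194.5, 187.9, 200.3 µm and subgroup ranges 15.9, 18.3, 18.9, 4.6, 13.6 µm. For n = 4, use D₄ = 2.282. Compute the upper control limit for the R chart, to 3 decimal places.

R̄ = (15.9 + 18.3 + 18.9 + 4.6 + 13.6) / 5 = 71.3000 / 5 = 14.2600
UCL_R = D₄·R̄ = 2.282 × 14.2600 = 32.5413

32.541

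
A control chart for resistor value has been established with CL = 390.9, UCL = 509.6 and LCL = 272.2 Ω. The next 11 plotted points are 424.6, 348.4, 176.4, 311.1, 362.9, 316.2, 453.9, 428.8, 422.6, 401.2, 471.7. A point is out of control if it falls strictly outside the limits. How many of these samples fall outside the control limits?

1

Compare each point to [272.2, 509.6]: sample 3 = 176.4 < LCL.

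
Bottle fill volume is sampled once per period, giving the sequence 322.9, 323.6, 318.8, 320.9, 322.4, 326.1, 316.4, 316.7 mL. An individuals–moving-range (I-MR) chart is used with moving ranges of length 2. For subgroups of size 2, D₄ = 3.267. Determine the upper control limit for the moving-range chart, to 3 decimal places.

Moving ranges: 0.7, 4.8, 2.1, 1.5, 3.7, 9.7, 0.3; M̄R̄ = 22.8000 / 7 = 3.2571
UCL_MR = D₄·M̄R̄ = 3.267 × 3.2571 = 10.6411

10.641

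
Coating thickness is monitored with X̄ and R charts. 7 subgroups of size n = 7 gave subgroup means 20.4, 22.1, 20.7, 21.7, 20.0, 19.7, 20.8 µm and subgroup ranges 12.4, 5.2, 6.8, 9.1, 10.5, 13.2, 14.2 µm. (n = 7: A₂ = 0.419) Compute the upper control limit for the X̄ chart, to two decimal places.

X̄̄ = (20.4 + 22.1 + 20.7 + 21.7 + 20.0 + 19.7 + 20.8) / 7 = 145.4000 / 7 = 20.7714
R̄ = (12.4 + 5.2 + 6.8 + 9.1 + 10.5 + 13.2 + 14.2) / 7 = 71.4000 / 7 = 10.2000
UCL = X̄̄ + A₂·R̄ = 20.7714 + 0.419 × 10.2000 = 25.0452

25.05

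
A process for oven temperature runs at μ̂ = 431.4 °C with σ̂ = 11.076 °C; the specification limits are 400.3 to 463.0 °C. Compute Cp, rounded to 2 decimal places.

Cp = (USL − LSL) / (6σ̂) = (463.0 − 400.3) / (6 × 11.076) = 62.7000 / 66.4560 = 0.9435

0.94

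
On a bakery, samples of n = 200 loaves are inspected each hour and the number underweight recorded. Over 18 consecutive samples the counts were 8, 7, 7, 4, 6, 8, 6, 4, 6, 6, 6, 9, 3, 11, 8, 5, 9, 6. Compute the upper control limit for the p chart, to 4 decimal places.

0.0710

p̄ = Σdᵢ / (k·n) = 119 / (18 × 200) = 0.03306
UCL = p̄ + 3·√(p̄(1−p̄)/n) = 0.03306 + 3 × √(0.03306×0.96694/200) = 0.03306 + 3 × 0.01264 = 0.07098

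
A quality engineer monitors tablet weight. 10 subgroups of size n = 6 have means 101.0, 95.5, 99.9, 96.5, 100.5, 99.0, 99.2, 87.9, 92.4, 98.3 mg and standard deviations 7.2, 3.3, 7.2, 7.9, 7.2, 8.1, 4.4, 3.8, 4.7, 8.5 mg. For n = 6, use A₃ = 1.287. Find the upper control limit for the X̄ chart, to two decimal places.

X̄̄ = (101.0 + 95.5 + 99.9 + 96.5 + 100.5 + 99.0 + 99.2 + 87.9 + 92.4 + 98.3) / 10 = 97.0200
s̄ = (7.2 + 3.3 + 7.2 + 7.9 + 7.2 + 8.1 + 4.4 + 3.8 + 4.7 + 8.5) / 10 = 6.2300
UCL = X̄̄ + A₃·s̄ = 97.0200 + 1.287 × 6.2300 = 105.0380

105.04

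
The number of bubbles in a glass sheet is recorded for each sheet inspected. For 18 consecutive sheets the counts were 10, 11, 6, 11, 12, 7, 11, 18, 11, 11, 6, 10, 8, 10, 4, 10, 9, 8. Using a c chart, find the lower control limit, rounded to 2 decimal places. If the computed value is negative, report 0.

c̄ = (10 + 11 + 6 + 11 + 12 + 7 + 11 + 18 + 11 + 11 + 6 + 10 + 8 + 10 + 4 + 10 + 9 + 8) / 18 = 173 / 18 = 9.6111
LCL = c̄ − 3√c̄ = 9.6111 − 3 × 3.1002 = 0.3106

0.31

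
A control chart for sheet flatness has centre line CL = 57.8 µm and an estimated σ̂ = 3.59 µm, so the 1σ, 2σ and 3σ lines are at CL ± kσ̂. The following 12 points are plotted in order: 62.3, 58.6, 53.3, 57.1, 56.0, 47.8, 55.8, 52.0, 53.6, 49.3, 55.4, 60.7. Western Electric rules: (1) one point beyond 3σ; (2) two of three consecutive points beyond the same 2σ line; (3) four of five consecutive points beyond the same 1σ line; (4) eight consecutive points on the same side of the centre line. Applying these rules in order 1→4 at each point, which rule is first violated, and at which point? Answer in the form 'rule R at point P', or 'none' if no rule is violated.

Zone of each point (C = within 1σ̂, B = 1σ̂–2σ̂, A = 2σ̂–3σ̂, * = beyond 3σ̂; sign = side of CL): 1:+B, 2:+C, 3:-B, 4:-C, 5:-C, 6:-A, 7:-C, 8:-B, 9:-B, 10:-A, 11:-C, 12:+C
Rule 3 (four of five consecutive points beyond the same 1σ limit) is satisfied at point 10.

rule 3 at point 10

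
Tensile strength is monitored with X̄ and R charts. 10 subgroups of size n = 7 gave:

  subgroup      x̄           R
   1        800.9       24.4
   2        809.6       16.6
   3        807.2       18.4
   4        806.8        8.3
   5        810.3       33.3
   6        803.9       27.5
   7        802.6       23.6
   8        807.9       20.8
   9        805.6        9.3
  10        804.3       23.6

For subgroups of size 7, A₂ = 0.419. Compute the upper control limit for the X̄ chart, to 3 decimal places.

814.533

X̄̄ = (800.9 + 809.6 + 807.2 + 806.8 + 810.3 + 803.9 + 802.6 + 807.9 + 805.6 + 804.3) / 10 = 8059.1000 / 10 = 805.9100
R̄ = (24.4 + 16.6 + 18.4 + 8.3 + 33.3 + 27.5 + 23.6 + 20.8 + 9.3 + 23.6) / 10 = 205.8000 / 10 = 20.5800
UCL = X̄̄ + A₂·R̄ = 805.9100 + 0.419 × 20.5800 = 814.5330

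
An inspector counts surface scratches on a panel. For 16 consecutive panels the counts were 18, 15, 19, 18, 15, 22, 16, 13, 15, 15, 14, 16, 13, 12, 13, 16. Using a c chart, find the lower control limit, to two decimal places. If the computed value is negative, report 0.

3.77

c̄ = (18 + 15 + 19 + 18 + 15 + 22 + 16 + 13 + 15 + 15 + 14 + 16 + 13 + 12 + 13 + 16) / 16 = 250 / 16 = 15.6250
LCL = c̄ − 3√c̄ = 15.6250 − 3 × 3.9528 = 3.7665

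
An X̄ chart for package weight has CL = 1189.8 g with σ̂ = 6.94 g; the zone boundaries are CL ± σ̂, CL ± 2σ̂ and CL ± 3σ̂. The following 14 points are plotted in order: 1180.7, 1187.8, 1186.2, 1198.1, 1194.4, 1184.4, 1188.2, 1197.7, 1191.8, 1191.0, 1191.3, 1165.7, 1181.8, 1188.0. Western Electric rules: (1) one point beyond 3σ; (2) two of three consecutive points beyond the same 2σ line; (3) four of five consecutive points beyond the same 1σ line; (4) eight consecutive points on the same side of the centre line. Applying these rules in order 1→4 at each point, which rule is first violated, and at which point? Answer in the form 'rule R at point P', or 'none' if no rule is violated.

Zone of each point (C = within 1σ̂, B = 1σ̂–2σ̂, A = 2σ̂–3σ̂, * = beyond 3σ̂; sign = side of CL): 1:-B, 2:-C, 3:-C, 4:+B, 5:+C, 6:-C, 7:-C, 8:+B, 9:+C, 10:+C, 11:+C, 12:-*, 13:-B, 14:-C
Rule 1 (one point beyond the 3σ limits) is satisfied at point 12.

rule 1 at point 12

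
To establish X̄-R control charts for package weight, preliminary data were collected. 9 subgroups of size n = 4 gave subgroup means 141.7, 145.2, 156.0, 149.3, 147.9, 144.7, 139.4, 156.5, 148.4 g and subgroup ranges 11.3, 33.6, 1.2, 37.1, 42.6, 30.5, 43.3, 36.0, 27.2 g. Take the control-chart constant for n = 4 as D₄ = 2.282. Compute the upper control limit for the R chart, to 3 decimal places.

R̄ = (11.3 + 33.6 + 1.2 + 37.1 + 42.6 + 30.5 + 43.3 + 36.0 + 27.2) / 9 = 262.8000 / 9 = 29.2000
UCL_R = D₄·R̄ = 2.282 × 29.2000 = 66.6344

66.634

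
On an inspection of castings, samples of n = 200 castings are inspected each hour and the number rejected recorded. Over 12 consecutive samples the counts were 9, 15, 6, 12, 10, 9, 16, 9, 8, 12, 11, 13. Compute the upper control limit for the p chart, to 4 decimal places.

p̄ = Σdᵢ / (k·n) = 130 / (12 × 200) = 0.05417
UCL = p̄ + 3·√(p̄(1−p̄)/n) = 0.05417 + 3 × √(0.05417×0.94583/200) = 0.05417 + 3 × 0.01601 = 0.10218

0.1022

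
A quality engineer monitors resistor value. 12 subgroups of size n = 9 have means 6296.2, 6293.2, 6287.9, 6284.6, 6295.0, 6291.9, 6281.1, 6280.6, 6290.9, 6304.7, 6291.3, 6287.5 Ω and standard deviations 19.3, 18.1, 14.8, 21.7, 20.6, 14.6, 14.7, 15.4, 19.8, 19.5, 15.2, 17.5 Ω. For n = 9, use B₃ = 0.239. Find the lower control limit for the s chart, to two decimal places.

4.21

s̄ = (19.3 + 18.1 + 14.8 + 21.7 + 20.6 + 14.6 + 14.7 + 15.4 + 19.8 + 19.5 + 15.2 + 17.5) / 12 = 17.6000
LCL_s = B₃·s̄ = 0.239 × 17.6000 = 4.2064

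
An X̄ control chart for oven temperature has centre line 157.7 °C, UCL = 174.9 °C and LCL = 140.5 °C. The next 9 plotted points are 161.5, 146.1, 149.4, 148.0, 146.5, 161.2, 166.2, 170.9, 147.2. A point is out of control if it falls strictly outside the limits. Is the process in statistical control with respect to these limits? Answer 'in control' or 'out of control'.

All 9 points lie within [140.5, 174.9].

in control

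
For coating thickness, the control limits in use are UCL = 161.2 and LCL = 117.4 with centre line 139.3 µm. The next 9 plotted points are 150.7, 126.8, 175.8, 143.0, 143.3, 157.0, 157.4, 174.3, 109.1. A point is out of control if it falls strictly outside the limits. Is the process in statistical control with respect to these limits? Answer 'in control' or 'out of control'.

Compare each point to [117.4, 161.2]: sample 3 = 175.8 > UCL; sample 8 = 174.3 > UCL; sample 9 = 109.1 < LCL.

out of control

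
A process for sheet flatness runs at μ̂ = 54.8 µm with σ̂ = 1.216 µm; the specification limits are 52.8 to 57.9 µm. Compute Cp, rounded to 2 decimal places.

Cp = (USL − LSL) / (6σ̂) = (57.9 − 52.8) / (6 × 1.216) = 5.1000 / 7.2960 = 0.6990

0.70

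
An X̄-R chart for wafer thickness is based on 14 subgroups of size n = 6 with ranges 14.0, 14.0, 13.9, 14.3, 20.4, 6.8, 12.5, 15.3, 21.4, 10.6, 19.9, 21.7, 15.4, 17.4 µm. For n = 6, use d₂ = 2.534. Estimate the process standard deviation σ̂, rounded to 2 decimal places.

6.13

R̄ = (14.0 + 14.0 + 13.9 + 14.3 + 20.4 + 6.8 + 12.5 + 15.3 + 21.4 + 10.6 + 19.9 + 21.7 + 15.4 + 17.4) / 14 = 15.5429
σ̂ = R̄ / d₂ = 15.5429 / 2.534 = 6.1337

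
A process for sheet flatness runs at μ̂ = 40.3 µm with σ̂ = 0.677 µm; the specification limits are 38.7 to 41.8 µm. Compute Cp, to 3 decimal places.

Cp = (USL − LSL) / (6σ̂) = (41.8 − 38.7) / (6 × 0.677) = 3.1000 / 4.0620 = 0.7632

0.763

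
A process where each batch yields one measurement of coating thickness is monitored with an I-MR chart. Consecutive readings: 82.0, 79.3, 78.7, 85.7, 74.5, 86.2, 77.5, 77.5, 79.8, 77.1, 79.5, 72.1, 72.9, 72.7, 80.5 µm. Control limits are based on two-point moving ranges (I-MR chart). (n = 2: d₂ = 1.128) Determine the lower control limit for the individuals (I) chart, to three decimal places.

X̄ = (82.0 + 79.3 + 78.7 + 85.7 + 74.5 + 86.2 + 77.5 + 77.5 + 79.8 + 77.1 + 79.5 + 72.1 + 72.9 + 72.7 + 80.5) / 15 = 78.4000
Moving ranges: 2.7, 0.6, 7.0, 11.2, 11.7, 8.7, 0.0, 2.3, 2.7, 2.4, 7.4, 0.8, 0.2, 7.8; M̄R̄ = 65.5000 / 14 = 4.6786
LCL = X̄ − 3·M̄R̄/d₂ = 78.4000 − 3 × 4.6786 / 1.128 = 65.9570

65.957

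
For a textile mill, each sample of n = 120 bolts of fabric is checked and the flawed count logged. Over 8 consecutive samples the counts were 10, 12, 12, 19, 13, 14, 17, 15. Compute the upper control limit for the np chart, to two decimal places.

24.55

p̄ = Σdᵢ / (k·n) = 112 / (8 × 120) = 0.11667
UCL = np̄ + 3·√(np̄(1−p̄)) = 14.0000 + 3 × √(14.0000×0.88333) = 14.0000 + 3 × 3.5166 = 24.5499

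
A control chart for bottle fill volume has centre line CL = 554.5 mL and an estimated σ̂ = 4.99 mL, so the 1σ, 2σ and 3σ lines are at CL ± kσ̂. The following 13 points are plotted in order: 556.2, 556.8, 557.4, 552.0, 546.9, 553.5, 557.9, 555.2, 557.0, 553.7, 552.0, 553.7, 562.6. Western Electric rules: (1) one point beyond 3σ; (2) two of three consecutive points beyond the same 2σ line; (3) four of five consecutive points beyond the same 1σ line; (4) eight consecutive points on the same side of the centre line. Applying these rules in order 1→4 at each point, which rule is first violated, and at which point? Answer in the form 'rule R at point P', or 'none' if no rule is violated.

none

Zone of each point (C = within 1σ̂, B = 1σ̂–2σ̂, A = 2σ̂–3σ̂, * = beyond 3σ̂; sign = side of CL): 1:+C, 2:+C, 3:+C, 4:-C, 5:-B, 6:-C, 7:+C, 8:+C, 9:+C, 10:-C, 11:-C, 12:-C, 13:+B
No rule fires across all 13 points.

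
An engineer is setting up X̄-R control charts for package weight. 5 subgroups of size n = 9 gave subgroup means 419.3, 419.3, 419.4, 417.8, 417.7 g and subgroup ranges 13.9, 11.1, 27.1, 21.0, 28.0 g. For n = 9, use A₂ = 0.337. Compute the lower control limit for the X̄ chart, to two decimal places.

411.89

X̄̄ = (419.3 + 419.3 + 419.4 + 417.8 + 417.7) / 5 = 2093.5000 / 5 = 418.7000
R̄ = (13.9 + 11.1 + 27.1 + 21.0 + 28.0) / 5 = 101.1000 / 5 = 20.2200
LCL = X̄̄ − A₂·R̄ = 418.7000 − 0.337 × 20.2200 = 411.8859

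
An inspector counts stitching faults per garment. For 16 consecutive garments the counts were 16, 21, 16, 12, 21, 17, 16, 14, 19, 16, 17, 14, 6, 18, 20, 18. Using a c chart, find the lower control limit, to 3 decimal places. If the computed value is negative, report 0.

c̄ = (16 + 21 + 16 + 12 + 21 + 17 + 16 + 14 + 19 + 16 + 17 + 14 + 6 + 18 + 20 + 18) / 16 = 261 / 16 = 16.3125
LCL = c̄ − 3√c̄ = 16.3125 − 3 × 4.0389 = 4.1959

4.196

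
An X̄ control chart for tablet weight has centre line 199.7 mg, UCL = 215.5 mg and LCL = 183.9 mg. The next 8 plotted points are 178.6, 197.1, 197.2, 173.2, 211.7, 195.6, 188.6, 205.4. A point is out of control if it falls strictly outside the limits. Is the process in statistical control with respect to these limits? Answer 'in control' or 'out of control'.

out of control

Compare each point to [183.9, 215.5]: sample 1 = 178.6 < LCL; sample 4 = 173.2 < LCL.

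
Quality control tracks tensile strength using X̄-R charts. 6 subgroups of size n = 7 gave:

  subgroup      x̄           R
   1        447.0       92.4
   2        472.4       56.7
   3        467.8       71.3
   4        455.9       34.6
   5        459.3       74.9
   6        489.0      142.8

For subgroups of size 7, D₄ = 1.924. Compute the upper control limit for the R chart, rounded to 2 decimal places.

151.58

R̄ = (92.4 + 56.7 + 71.3 + 34.6 + 74.9 + 142.8) / 6 = 472.7000 / 6 = 78.7833
UCL_R = D₄·R̄ = 1.924 × 78.7833 = 151.5791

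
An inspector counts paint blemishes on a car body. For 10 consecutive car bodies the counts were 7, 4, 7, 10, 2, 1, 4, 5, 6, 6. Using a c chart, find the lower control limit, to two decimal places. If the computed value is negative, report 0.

0.00

c̄ = (7 + 4 + 7 + 10 + 2 + 1 + 4 + 5 + 6 + 6) / 10 = 52 / 10 = 5.2000
LCL = c̄ − 3√c̄ = 5.2000 − 3 × 2.2804 = -1.6411 → 0 (cannot be negative)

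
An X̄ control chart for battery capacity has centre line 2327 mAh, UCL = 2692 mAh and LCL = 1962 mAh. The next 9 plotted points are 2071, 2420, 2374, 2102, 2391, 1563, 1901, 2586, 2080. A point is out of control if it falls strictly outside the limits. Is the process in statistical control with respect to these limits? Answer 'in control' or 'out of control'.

out of control

Compare each point to [1962, 2692]: sample 6 = 1563 < LCL; sample 7 = 1901 < LCL.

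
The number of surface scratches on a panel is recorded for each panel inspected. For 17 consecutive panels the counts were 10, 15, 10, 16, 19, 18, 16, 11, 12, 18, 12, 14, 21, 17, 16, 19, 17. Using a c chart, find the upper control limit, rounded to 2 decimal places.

c̄ = (10 + 15 + 10 + 16 + 19 + 18 + 16 + 11 + 12 + 18 + 12 + 14 + 21 + 17 + 16 + 19 + 17) / 17 = 261 / 17 = 15.3529
UCL = c̄ + 3√c̄ = 15.3529 + 3 × √15.3529 = 15.3529 + 3 × 3.9183 = 27.1078

27.11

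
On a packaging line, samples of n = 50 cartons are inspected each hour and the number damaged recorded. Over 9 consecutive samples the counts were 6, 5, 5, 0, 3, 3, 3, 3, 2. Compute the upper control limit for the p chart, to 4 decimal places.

0.1725

p̄ = Σdᵢ / (k·n) = 30 / (9 × 50) = 0.06667
UCL = p̄ + 3·√(p̄(1−p̄)/n) = 0.06667 + 3 × √(0.06667×0.93333/50) = 0.06667 + 3 × 0.03528 = 0.17250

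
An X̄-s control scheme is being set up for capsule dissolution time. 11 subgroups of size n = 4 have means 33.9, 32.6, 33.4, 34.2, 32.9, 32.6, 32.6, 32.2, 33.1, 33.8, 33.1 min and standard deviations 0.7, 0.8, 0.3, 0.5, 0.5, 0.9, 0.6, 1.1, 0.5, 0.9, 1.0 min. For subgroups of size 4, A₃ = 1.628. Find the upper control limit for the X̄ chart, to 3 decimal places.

34.282

X̄̄ = (33.9 + 32.6 + 33.4 + 34.2 + 32.9 + 32.6 + 32.6 + 32.2 + 33.1 + 33.8 + 33.1) / 11 = 33.1273
s̄ = (0.7 + 0.8 + 0.3 + 0.5 + 0.5 + 0.9 + 0.6 + 1.1 + 0.5 + 0.9 + 1.0) / 11 = 0.7091
UCL = X̄̄ + A₃·s̄ = 33.1273 + 1.628 × 0.7091 = 34.2817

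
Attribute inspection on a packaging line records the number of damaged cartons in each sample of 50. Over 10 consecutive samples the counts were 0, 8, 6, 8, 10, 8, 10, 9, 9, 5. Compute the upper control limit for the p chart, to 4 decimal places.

p̄ = Σdᵢ / (k·n) = 73 / (10 × 50) = 0.14600
UCL = p̄ + 3·√(p̄(1−p̄)/n) = 0.14600 + 3 × √(0.14600×0.85400/50) = 0.14600 + 3 × 0.04994 = 0.29581

0.2958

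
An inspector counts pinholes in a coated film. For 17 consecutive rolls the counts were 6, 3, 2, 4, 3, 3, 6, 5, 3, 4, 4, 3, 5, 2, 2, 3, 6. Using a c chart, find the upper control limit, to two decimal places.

9.59

c̄ = (6 + 3 + 2 + 4 + 3 + 3 + 6 + 5 + 3 + 4 + 4 + 3 + 5 + 2 + 2 + 3 + 6) / 17 = 64 / 17 = 3.7647
UCL = c̄ + 3√c̄ = 3.7647 + 3 × √3.7647 = 3.7647 + 3 × 1.9403 = 9.5856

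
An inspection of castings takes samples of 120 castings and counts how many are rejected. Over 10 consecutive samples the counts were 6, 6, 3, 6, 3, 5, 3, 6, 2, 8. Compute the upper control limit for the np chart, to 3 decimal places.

p̄ = Σdᵢ / (k·n) = 48 / (10 × 120) = 0.04000
UCL = np̄ + 3·√(np̄(1−p̄)) = 4.8000 + 3 × √(4.8000×0.96000) = 4.8000 + 3 × 2.1466 = 11.2399

11.240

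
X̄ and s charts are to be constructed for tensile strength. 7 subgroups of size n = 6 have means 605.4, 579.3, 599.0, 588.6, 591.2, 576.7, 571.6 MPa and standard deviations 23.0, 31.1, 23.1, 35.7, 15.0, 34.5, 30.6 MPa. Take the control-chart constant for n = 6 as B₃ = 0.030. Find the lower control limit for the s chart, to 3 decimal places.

s̄ = (23.0 + 31.1 + 23.1 + 35.7 + 15.0 + 34.5 + 30.6) / 7 = 27.5714
LCL_s = B₃·s̄ = 0.030 × 27.5714 = 0.8271

0.827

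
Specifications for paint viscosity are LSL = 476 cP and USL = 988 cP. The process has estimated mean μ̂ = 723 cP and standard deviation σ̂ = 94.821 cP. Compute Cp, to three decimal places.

0.900

Cp = (USL − LSL) / (6σ̂) = (988 − 476) / (6 × 94.821) = 512.0000 / 568.9260 = 0.8999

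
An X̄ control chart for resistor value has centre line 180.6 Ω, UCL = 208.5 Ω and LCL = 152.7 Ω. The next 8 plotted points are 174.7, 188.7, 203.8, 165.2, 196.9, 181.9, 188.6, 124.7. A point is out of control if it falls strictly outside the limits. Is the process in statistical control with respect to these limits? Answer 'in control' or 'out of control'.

out of control

Compare each point to [152.7, 208.5]: sample 8 = 124.7 < LCL.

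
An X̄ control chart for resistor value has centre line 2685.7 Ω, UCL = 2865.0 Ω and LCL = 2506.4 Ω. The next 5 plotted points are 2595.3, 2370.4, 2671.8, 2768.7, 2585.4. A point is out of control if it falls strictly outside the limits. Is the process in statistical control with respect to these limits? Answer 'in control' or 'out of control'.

out of control

Compare each point to [2506.4, 2865.0]: sample 2 = 2370.4 < LCL.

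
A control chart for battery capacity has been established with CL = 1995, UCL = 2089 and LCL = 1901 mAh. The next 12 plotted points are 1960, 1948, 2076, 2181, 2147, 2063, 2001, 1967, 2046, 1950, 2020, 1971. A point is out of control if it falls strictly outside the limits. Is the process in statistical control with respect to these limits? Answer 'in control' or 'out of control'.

Compare each point to [1901, 2089]: sample 4 = 2181 > UCL; sample 5 = 2147 > UCL.

out of control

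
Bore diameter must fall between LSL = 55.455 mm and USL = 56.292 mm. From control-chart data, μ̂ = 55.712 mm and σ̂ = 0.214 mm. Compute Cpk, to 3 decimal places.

Cpu = (USL − μ̂) / (3σ̂) = (56.292 − 55.712) / (3 × 0.214) = 0.9034; Cpl = (μ̂ − LSL) / (3σ̂) = (55.712 − 55.455) / (3 × 0.214) = 0.4003; Cpk = min(Cpu, Cpl) = 0.4003

0.400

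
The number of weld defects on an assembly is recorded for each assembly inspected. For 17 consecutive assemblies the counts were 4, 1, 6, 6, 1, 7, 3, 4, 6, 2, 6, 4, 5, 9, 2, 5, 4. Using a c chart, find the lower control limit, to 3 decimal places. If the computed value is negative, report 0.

0.000

c̄ = (4 + 1 + 6 + 6 + 1 + 7 + 3 + 4 + 6 + 2 + 6 + 4 + 5 + 9 + 2 + 5 + 4) / 17 = 75 / 17 = 4.4118
LCL = c̄ − 3√c̄ = 4.4118 − 3 × 2.1004 = -1.8895 → 0 (cannot be negative)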